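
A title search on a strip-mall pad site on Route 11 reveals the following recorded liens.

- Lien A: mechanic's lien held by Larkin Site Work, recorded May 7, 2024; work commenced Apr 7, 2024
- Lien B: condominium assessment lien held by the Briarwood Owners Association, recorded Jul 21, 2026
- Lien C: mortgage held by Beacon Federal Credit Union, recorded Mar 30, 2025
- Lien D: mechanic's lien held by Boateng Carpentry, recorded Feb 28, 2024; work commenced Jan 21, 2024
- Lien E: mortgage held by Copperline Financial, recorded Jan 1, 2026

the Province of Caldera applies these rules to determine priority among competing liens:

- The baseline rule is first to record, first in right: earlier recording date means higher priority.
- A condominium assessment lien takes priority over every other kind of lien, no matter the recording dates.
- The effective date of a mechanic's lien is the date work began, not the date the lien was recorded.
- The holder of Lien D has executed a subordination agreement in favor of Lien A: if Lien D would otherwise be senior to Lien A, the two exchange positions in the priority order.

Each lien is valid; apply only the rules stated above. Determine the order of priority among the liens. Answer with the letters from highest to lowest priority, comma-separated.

Adjusting effective dates: A's effective date is Apr 7, 2024, when work began; D is treated as recorded Jan 21, 2024, the work-commencement date.
B is a condominium assessment lien and takes priority over every other lien.
Among the remaining liens, by effective date: D (Jan 21, 2024), A (Apr 7, 2024), C (Mar 30, 2025), E (Jan 1, 2026).
Because D would otherwise rank above A, the subordination swaps them.

B, A, D, C, E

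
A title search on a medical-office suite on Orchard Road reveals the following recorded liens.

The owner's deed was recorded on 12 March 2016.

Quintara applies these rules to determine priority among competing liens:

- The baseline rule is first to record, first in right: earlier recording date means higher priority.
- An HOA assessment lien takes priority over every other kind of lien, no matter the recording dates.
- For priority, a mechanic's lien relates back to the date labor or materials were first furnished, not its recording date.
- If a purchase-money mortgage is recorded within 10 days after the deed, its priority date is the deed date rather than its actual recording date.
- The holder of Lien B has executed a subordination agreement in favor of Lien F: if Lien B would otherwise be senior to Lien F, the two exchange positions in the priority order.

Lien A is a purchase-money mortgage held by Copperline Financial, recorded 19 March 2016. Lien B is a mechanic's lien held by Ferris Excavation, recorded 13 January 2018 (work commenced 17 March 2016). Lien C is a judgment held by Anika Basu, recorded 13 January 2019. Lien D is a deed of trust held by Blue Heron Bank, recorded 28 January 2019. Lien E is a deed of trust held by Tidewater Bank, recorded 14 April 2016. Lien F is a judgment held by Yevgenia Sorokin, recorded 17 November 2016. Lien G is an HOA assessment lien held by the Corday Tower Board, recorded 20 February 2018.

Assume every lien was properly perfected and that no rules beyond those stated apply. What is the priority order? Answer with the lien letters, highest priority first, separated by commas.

Adjusting effective dates: A was recorded within the 10-day window, so its effective date is the deed date 12 March 2016; B relates back to 17 March 2016 (work commenced).
G is an HOA assessment lien, so it outranks all other liens regardless of date.
Ordering the rest by effective date: A (12 March 2016), B (17 March 2016), E (14 April 2016), F (17 November 2016), C (13 January 2019), D (28 January 2019).
The subordination applies — B was senior to F — so B and F swap.

G, A, F, E, B, C, D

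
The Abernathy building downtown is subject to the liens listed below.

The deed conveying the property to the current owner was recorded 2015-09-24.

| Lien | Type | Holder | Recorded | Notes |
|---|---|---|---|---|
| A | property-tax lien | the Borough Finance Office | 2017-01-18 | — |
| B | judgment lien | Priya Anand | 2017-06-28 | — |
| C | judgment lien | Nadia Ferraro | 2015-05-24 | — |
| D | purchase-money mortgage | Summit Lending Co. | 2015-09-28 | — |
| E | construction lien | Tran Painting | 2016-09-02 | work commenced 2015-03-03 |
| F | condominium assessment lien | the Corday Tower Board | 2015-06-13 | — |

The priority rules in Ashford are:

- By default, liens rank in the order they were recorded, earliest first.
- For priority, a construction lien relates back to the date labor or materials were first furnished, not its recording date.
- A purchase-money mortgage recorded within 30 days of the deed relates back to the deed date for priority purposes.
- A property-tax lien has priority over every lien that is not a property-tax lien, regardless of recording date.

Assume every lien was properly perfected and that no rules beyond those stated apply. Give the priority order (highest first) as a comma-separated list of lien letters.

A, E, C, F, D, B

Effective dates: D relates back to the deed date 2015-09-24; E is treated as recorded 2015-03-03, the work-commencement date.
A is a property-tax lien and takes priority over every other lien.
The other liens, earliest effective date first: E (2015-03-03), C (2015-05-24), F (2015-06-13), D (2015-09-24), B (2017-06-28).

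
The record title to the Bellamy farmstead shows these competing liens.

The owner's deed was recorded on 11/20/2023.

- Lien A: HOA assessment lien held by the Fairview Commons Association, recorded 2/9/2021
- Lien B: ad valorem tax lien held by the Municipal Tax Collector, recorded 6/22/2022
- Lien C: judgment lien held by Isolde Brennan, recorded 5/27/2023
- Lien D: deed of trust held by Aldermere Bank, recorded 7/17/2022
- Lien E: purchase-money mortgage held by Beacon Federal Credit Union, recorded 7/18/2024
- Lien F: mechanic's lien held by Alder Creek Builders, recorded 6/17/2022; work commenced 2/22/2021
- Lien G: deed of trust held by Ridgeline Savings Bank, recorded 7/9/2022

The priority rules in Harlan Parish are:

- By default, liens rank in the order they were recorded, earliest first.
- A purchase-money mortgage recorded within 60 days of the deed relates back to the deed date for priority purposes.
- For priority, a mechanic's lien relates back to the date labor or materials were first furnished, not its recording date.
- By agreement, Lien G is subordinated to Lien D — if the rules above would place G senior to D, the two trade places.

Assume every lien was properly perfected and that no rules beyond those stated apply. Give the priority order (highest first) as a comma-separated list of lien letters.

Effective dates after the stated exceptions: E was recorded 241 days after the deed — beyond 60 days — so no relation-back applies; F relates back to 2/22/2021 (work commenced).
Sorted by effective date: A (2/9/2021), F (2/22/2021), B (6/22/2022), G (7/9/2022), D (7/17/2022), C (5/27/2023), E (7/18/2024).
G would otherwise be senior to D, so under the subordination agreement G and D exchange positions.

A, F, B, D, G, C, E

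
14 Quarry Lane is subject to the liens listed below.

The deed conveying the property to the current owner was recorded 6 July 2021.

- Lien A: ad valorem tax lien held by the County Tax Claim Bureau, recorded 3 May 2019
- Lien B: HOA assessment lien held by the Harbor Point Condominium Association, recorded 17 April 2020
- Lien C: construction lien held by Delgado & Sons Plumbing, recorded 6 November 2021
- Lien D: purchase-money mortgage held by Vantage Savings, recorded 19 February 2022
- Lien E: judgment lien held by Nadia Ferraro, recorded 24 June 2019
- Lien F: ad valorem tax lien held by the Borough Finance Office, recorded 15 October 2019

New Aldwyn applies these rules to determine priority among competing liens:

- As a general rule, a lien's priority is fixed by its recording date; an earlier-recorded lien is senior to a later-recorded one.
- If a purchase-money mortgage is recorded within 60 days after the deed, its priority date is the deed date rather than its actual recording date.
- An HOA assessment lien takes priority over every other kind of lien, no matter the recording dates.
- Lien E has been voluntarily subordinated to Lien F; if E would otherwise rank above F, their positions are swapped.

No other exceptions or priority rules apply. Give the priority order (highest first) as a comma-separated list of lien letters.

First, effective dates: D missed the 60-day window (228 days after the deed), so its recording date stands.
B, as an HOA assessment lien, has superpriority and ranks first.
Ordering the rest by effective date: A (3 May 2019), E (24 June 2019), F (15 October 2019), C (6 November 2021), D (19 February 2022).
E is senior to F before the subordination, so the two trade places.

B, A, F, E, C, D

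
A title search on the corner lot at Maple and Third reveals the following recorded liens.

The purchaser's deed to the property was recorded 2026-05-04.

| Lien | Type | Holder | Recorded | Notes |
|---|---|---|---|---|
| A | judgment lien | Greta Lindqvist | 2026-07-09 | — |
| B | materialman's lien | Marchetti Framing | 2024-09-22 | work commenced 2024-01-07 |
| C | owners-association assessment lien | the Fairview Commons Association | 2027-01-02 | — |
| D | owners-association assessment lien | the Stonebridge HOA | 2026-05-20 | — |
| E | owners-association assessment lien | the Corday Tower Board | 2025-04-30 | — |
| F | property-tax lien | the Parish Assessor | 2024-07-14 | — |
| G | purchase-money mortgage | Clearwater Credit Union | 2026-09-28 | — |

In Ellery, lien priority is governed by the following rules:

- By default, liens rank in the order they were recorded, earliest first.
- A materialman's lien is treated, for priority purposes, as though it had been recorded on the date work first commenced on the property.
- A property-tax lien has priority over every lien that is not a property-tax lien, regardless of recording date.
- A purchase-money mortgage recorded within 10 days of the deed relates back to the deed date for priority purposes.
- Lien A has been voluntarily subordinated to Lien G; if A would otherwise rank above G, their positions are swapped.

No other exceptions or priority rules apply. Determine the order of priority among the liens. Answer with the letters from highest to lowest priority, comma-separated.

F, B, E, D, G, A, C

Effective dates after the stated exceptions: B is treated as recorded 2024-01-07, the work-commencement date; G was recorded 147 days after the deed, outside the 10-day window, so it keeps its recording date.
As a property-tax lien, F is senior to every other lien.
Ordering the rest by effective date: B (2024-01-07), E (2025-04-30), D (2026-05-20), A (2026-07-09), G (2026-09-28), C (2027-01-02).
A would otherwise be senior to G, so under the subordination agreement A and G exchange positions.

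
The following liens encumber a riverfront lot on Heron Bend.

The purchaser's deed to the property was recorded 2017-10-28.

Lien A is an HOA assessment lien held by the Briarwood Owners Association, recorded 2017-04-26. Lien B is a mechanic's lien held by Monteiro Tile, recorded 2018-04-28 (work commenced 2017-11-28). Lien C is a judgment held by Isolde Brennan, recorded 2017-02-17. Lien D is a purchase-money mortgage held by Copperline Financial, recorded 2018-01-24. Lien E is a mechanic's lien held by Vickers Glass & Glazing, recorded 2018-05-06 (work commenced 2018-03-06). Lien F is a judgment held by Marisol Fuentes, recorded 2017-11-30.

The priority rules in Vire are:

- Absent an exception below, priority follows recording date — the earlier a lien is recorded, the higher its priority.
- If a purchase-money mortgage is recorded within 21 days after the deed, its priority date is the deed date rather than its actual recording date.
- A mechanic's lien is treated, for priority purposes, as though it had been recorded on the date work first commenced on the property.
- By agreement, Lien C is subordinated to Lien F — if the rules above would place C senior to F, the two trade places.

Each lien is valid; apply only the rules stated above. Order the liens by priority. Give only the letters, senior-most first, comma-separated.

Adjusting effective dates: B's effective date is 2017-11-28, when work began; D was recorded 88 days after the deed, outside the 21-day window, so it keeps its recording date; E's effective date is 2018-03-06, when work began.
Ordering by effective date: C (2017-02-17), A (2017-04-26), B (2017-11-28), F (2017-11-30), D (2018-01-24), E (2018-03-06).
The subordination applies — C was senior to F — so C and F swap.

F, A, B, C, D, E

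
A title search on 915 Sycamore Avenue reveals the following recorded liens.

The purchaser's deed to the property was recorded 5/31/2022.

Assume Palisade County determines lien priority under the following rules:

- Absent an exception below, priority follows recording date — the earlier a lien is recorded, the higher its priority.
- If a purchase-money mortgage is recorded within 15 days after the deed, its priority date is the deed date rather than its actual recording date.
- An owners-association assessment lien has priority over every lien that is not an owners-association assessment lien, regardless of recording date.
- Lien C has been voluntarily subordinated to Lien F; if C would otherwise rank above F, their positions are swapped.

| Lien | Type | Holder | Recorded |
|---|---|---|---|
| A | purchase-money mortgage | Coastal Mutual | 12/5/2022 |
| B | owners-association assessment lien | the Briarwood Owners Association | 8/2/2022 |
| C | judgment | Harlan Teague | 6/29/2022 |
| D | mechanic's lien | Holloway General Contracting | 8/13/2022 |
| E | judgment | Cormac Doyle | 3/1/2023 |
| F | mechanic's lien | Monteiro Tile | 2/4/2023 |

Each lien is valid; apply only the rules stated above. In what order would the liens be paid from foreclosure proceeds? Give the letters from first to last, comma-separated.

B, F, D, A, C, E

Adjusting effective dates: A was recorded 188 days after the deed, outside the 15-day window, so it keeps its recording date.
As an owners-association assessment lien, B is senior to every other lien.
Remaining liens by effective date: C (6/29/2022), D (8/13/2022), A (12/5/2022), F (2/4/2023), E (3/1/2023).
C would otherwise be senior to F, so under the subordination agreement C and F exchange positions.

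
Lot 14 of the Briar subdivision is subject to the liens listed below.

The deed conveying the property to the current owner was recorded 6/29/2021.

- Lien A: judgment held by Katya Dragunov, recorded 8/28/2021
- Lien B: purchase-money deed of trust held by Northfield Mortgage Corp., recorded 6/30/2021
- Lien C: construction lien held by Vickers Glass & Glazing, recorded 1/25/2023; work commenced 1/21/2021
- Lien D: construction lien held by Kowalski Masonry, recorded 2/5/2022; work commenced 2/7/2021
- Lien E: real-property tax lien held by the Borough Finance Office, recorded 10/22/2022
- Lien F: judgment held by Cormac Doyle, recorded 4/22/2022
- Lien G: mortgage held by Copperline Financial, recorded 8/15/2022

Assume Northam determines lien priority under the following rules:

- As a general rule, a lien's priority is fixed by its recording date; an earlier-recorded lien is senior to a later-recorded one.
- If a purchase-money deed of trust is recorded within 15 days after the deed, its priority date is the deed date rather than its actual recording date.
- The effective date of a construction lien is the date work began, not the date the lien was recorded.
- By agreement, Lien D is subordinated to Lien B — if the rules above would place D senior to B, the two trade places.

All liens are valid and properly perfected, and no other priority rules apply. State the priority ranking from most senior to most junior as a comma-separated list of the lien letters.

C, B, D, A, F, G, E

Effective dates: B's effective date is the deed date, 6/29/2021; C's effective date is 1/21/2021, when work began; D relates back to 2/7/2021 (work commenced).
Sorted by effective date: C (1/21/2021), D (2/7/2021), B (6/29/2021), A (8/28/2021), F (4/22/2022), G (8/15/2022), E (10/22/2022).
Because D would otherwise rank above B, the subordination swaps them.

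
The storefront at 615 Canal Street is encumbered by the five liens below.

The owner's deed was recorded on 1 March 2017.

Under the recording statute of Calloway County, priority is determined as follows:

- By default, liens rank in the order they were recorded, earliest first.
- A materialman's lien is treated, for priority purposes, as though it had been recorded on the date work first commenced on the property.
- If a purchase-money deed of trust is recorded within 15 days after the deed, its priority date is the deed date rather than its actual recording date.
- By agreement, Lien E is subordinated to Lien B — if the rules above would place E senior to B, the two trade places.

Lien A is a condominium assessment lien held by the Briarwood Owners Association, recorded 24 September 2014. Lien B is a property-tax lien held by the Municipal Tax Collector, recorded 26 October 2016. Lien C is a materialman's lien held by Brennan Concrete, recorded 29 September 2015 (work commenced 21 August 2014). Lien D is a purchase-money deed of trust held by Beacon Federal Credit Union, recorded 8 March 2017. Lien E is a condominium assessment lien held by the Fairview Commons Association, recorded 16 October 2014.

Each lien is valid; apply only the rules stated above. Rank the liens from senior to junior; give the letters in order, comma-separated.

Effective dates: C's effective date is 21 August 2014, when work began; D relates back to the deed date 1 March 2017.
By effective date: C (21 August 2014), A (24 September 2014), E (16 October 2014), B (26 October 2016), D (1 March 2017).
E is senior to B before the subordination, so the two trade places.

C, A, B, E, D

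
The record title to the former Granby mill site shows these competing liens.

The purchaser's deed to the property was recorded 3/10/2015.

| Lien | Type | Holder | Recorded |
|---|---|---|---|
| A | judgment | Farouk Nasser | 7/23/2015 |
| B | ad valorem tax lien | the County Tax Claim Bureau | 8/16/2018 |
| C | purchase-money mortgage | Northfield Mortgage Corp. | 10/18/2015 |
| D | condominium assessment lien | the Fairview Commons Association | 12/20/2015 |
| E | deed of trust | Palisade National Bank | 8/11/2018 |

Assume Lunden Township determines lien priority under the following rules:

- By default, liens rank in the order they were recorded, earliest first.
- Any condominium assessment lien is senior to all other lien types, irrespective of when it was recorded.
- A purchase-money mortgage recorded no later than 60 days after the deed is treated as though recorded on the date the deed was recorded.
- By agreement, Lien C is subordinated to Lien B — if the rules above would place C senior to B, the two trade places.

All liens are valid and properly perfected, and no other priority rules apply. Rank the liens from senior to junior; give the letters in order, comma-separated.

Effective dates after the stated exceptions: C was recorded 222 days after the deed — beyond 60 days — so no relation-back applies.
D is a condominium assessment lien and takes priority over every other lien.
The other liens, earliest effective date first: A (7/23/2015), C (10/18/2015), E (8/11/2018), B (8/16/2018).
C would otherwise be senior to B, so under the subordination agreement C and B exchange positions.

D, A, B, E, C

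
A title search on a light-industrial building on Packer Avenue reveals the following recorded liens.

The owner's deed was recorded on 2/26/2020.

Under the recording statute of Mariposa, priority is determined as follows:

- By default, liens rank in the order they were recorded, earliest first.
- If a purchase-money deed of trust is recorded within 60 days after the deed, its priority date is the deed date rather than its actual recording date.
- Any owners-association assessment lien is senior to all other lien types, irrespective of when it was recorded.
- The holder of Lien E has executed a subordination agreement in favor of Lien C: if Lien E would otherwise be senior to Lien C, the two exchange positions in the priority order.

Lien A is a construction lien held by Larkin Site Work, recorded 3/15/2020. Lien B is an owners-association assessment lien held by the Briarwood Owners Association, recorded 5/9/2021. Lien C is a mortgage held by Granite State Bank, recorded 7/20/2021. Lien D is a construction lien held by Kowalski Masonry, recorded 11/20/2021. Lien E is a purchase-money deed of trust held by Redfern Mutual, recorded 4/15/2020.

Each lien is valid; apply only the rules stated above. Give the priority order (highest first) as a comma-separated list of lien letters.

B, C, A, E, D

Effective dates after the stated exceptions: E relates back to the deed date 2/26/2020.
B is an owners-association assessment lien, so it outranks all other liens regardless of date.
Ordering the rest by effective date: E (2/26/2020), A (3/15/2020), C (7/20/2021), D (11/20/2021).
E would otherwise be senior to C, so under the subordination agreement E and C exchange positions.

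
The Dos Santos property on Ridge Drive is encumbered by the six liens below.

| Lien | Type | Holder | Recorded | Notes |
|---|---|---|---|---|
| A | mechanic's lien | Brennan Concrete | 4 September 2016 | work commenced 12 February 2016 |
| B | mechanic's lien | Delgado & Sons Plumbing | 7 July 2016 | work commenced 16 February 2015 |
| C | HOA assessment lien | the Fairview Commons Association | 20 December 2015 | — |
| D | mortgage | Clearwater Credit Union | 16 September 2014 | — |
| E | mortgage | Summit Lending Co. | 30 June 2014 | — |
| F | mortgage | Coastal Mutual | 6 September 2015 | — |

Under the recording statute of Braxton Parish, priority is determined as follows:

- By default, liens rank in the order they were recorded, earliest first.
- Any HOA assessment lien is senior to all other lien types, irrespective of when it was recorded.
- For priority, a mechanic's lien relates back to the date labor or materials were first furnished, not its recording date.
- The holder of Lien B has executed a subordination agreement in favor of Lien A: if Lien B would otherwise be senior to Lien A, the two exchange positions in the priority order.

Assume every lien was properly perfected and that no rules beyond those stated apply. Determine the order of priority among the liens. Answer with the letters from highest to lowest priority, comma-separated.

Effective dates: A's effective date is 12 February 2016, when work began; B relates back to 16 February 2015 (work commenced).
C, as an HOA assessment lien, has superpriority and ranks first.
Ordering the rest by effective date: E (30 June 2014), D (16 September 2014), B (16 February 2015), F (6 September 2015), A (12 February 2016).
Because B would otherwise rank above A, the subordination swaps them.

C, E, D, A, F, B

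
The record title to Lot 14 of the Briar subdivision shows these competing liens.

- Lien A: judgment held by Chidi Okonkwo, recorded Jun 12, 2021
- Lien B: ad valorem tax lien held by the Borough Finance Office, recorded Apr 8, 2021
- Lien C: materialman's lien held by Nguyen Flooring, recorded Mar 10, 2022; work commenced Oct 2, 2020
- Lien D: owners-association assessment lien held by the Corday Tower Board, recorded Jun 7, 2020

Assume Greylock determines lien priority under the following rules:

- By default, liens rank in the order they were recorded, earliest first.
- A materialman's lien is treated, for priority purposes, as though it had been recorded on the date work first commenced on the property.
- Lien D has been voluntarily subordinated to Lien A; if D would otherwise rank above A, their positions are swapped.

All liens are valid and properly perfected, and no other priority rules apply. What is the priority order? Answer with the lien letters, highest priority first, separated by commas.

A, C, B, D

Effective dates after the stated exceptions: C's effective date is Oct 2, 2020, when work began.
Sorted by effective date: D (Jun 7, 2020), C (Oct 2, 2020), B (Apr 8, 2021), A (Jun 12, 2021).
D would otherwise be senior to A, so under the subordination agreement D and A exchange positions.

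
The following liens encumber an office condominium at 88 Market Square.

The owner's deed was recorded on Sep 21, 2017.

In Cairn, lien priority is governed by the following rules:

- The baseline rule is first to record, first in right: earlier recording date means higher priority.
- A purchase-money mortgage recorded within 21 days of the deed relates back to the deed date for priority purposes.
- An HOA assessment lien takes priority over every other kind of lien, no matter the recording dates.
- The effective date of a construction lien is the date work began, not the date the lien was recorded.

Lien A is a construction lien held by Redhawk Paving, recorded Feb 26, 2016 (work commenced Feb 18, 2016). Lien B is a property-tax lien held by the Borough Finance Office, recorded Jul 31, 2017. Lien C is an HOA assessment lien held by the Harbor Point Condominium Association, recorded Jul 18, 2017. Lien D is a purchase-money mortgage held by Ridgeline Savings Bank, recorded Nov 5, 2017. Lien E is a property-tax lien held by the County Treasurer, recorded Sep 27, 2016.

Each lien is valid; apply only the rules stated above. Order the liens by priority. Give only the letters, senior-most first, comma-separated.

Adjusting effective dates: A's effective date is Feb 18, 2016, when work began; D missed the 21-day window (45 days after the deed), so its recording date stands.
C is an HOA assessment lien, so it outranks all other liens regardless of date.
Ordering the rest by effective date: A (Feb 18, 2016), E (Sep 27, 2016), B (Jul 31, 2017), D (Nov 5, 2017).

C, A, E, B, D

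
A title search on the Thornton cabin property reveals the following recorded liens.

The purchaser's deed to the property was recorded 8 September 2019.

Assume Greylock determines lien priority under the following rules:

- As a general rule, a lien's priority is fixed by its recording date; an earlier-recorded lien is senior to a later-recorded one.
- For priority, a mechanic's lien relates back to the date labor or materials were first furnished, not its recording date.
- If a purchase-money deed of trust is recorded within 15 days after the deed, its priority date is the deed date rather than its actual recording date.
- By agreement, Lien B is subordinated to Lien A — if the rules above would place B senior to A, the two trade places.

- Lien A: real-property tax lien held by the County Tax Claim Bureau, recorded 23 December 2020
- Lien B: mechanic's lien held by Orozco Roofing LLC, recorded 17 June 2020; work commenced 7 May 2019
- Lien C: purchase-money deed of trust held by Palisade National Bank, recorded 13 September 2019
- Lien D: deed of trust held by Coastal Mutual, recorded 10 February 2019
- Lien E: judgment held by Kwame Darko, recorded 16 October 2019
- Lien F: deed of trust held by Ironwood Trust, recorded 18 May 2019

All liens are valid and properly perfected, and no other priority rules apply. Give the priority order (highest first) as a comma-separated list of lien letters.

First, effective dates: B's effective date is 7 May 2019, when work began; C's effective date is the deed date, 8 September 2019.
By effective date: D (10 February 2019), B (7 May 2019), F (18 May 2019), C (8 September 2019), E (16 October 2019), A (23 December 2020).
Because B would otherwise rank above A, the subordination swaps them.

D, A, F, C, E, B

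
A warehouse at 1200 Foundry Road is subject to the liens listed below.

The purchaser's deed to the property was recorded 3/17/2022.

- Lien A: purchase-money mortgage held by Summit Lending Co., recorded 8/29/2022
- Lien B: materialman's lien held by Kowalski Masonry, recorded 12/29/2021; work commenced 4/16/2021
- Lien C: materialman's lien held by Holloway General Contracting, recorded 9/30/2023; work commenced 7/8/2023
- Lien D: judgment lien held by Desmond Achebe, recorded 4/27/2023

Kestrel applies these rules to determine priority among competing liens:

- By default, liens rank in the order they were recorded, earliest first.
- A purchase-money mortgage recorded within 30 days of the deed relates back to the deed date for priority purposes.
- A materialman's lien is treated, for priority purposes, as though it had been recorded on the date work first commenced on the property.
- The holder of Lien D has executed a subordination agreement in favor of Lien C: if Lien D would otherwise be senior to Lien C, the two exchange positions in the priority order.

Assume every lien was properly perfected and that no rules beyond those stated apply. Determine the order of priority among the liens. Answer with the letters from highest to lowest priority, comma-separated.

Effective dates after the stated exceptions: A missed the 30-day window (165 days after the deed), so its recording date stands; B is treated as recorded 4/16/2021, the work-commencement date; C is treated as recorded 7/8/2023, the work-commencement date.
Sorted by effective date: B (4/16/2021), A (8/29/2022), D (4/27/2023), C (7/8/2023).
Because D would otherwise rank above C, the subordination swaps them.

B, A, C, D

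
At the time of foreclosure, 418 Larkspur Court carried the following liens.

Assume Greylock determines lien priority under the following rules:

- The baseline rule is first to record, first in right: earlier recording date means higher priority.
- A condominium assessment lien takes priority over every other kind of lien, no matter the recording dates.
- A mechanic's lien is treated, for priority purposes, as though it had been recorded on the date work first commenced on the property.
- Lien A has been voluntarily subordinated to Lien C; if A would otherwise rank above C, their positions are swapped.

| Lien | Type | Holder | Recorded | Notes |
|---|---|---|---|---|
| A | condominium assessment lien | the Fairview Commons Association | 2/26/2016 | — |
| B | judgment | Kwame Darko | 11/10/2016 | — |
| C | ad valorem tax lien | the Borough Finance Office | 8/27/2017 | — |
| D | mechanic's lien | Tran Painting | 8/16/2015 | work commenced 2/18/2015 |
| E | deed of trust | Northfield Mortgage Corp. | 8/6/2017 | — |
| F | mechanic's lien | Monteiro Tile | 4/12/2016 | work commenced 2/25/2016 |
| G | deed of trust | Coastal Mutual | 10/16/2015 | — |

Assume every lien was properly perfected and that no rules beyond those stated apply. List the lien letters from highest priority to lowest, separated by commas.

C, D, G, F, B, E, A

Effective dates after the stated exceptions: D relates back to 2/18/2015 (work commenced); F relates back to 2/25/2016 (work commenced).
A, as a condominium assessment lien, has superpriority and ranks first.
Among the remaining liens, by effective date: D (2/18/2015), G (10/16/2015), F (2/25/2016), B (11/10/2016), E (8/6/2017), C (8/27/2017).
Because A would otherwise rank above C, the subordination swaps them.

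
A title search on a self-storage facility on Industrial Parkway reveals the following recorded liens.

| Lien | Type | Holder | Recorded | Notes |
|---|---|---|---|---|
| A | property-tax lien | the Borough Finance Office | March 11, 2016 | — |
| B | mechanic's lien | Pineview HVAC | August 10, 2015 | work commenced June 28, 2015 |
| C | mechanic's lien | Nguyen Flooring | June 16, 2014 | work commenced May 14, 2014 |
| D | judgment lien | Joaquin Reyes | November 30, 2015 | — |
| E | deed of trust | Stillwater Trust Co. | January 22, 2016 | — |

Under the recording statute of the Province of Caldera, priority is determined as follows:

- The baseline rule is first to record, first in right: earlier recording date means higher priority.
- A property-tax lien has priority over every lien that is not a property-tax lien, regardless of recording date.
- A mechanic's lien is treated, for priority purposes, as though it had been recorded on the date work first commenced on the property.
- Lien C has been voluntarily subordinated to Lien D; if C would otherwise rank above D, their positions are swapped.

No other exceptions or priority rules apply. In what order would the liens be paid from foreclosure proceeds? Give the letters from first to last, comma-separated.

A, D, B, C, E

Effective dates after the stated exceptions: B's effective date is June 28, 2015, when work began; C relates back to May 14, 2014 (work commenced).
A is a property-tax lien and takes priority over every other lien.
Remaining liens by effective date: C (May 14, 2014), B (June 28, 2015), D (November 30, 2015), E (January 22, 2016).
Because C would otherwise rank above D, the subordination swaps them.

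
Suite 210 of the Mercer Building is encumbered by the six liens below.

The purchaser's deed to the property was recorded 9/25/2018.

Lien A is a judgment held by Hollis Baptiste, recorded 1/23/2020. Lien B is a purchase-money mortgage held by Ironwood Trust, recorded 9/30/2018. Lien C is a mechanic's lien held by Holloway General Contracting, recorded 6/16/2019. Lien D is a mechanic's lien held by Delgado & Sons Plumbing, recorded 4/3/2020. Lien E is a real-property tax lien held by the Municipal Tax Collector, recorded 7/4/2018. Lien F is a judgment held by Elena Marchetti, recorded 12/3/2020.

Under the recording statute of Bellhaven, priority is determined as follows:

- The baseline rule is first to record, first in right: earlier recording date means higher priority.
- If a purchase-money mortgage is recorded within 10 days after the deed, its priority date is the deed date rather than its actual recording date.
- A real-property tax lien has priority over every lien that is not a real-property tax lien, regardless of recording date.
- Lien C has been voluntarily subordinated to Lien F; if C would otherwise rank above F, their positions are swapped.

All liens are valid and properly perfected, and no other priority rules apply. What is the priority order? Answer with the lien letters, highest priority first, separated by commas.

E, B, F, A, D, C

Adjusting effective dates: B's effective date is the deed date, 9/25/2018.
E, as a real-property tax lien, has superpriority and ranks first.
Among the remaining liens, by effective date: B (9/25/2018), C (6/16/2019), A (1/23/2020), D (4/3/2020), F (12/3/2020).
Because C would otherwise rank above F, the subordination swaps them.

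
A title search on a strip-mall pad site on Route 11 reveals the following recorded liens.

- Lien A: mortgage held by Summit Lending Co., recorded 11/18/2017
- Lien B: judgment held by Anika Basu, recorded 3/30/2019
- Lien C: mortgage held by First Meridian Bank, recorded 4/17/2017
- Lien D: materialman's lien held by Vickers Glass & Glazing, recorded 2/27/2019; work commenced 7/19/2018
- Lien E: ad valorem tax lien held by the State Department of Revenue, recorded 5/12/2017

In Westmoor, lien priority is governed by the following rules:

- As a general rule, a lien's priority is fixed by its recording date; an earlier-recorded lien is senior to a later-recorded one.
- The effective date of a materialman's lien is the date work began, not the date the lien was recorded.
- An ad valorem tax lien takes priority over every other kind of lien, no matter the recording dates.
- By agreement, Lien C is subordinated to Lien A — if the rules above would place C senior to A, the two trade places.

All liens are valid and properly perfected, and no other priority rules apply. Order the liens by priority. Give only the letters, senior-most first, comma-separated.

E, A, C, D, B

Effective dates after the stated exceptions: D is treated as recorded 7/19/2018, the work-commencement date.
E is an ad valorem tax lien, so it outranks all other liens regardless of date.
Among the remaining liens, by effective date: C (4/17/2017), A (11/18/2017), D (7/19/2018), B (3/30/2019).
Because C would otherwise rank above A, the subordination swaps them.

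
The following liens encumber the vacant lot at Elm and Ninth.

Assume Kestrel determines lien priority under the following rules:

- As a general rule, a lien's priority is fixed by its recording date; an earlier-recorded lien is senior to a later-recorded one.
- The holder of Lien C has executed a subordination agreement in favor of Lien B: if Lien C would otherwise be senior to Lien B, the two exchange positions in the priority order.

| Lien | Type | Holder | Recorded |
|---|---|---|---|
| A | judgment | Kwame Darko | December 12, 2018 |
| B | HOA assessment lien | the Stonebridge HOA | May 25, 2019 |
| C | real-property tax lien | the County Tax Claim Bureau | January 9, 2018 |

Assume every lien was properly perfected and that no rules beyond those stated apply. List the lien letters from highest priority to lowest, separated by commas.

By effective date, earliest first: C (January 9, 2018), A (December 12, 2018), B (May 25, 2019).
Because C would otherwise rank above B, the subordination swaps them.

B, A, C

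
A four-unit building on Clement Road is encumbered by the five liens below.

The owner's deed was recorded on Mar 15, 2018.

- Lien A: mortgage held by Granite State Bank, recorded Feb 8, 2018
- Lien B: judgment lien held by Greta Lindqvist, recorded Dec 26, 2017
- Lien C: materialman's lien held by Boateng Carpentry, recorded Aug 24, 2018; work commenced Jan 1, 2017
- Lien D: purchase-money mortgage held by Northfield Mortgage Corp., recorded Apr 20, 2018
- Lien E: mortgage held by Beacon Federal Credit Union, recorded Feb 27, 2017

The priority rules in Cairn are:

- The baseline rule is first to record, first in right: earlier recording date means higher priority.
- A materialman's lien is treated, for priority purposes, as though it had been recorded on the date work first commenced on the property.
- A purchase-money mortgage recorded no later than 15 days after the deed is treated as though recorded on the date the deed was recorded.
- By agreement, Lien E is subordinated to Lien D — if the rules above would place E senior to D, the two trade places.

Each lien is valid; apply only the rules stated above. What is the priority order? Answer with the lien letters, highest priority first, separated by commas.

First, effective dates: C is treated as recorded Jan 1, 2017, the work-commencement date; D was recorded 36 days after the deed — beyond 15 days — so no relation-back applies.
Ordering by effective date: C (Jan 1, 2017), E (Feb 27, 2017), B (Dec 26, 2017), A (Feb 8, 2018), D (Apr 20, 2018).
The subordination applies — E was senior to D — so E and D swap.

C, D, B, A, E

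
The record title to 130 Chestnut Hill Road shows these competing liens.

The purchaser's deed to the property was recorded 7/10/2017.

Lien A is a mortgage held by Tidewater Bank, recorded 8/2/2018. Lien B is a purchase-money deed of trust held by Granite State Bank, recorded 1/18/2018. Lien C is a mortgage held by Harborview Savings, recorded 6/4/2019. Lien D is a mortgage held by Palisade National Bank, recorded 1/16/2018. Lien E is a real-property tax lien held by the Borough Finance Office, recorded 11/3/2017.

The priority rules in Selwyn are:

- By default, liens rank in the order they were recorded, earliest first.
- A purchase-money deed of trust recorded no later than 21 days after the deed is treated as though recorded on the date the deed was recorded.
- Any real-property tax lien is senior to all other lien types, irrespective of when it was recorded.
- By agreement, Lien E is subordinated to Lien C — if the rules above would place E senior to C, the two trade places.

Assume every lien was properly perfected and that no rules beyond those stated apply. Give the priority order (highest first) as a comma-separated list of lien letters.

Effective dates after the stated exceptions: B missed the 21-day window (192 days after the deed), so its recording date stands.
As a real-property tax lien, E is senior to every other lien.
Remaining liens by effective date: D (1/16/2018), B (1/18/2018), A (8/2/2018), C (6/4/2019).
Because E would otherwise rank above C, the subordination swaps them.

C, D, B, A, E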